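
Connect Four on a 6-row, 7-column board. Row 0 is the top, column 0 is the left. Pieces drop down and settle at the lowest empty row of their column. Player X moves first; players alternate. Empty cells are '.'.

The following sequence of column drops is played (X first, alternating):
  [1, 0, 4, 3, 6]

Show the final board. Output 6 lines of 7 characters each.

Answer: .......
.......
.......
.......
.......
OX.OX.X

Derivation:
Move 1: X drops in col 1, lands at row 5
Move 2: O drops in col 0, lands at row 5
Move 3: X drops in col 4, lands at row 5
Move 4: O drops in col 3, lands at row 5
Move 5: X drops in col 6, lands at row 5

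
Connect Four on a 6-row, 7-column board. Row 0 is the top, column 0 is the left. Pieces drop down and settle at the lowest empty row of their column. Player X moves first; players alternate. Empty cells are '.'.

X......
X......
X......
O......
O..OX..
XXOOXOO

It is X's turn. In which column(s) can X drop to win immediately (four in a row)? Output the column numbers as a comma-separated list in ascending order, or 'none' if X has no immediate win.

Answer: none

Derivation:
col 1: drop X → no win
col 2: drop X → no win
col 3: drop X → no win
col 4: drop X → no win
col 5: drop X → no win
col 6: drop X → no win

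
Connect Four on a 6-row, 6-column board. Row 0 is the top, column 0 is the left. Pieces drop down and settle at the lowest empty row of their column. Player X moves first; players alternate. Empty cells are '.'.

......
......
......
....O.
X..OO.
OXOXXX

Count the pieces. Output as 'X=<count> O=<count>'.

X=5 O=5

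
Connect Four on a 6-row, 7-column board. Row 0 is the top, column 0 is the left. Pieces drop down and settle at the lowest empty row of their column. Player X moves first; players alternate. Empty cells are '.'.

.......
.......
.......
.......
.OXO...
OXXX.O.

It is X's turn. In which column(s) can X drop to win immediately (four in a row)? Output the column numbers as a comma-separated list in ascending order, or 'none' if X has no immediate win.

Answer: 4

Derivation:
col 0: drop X → no win
col 1: drop X → no win
col 2: drop X → no win
col 3: drop X → no win
col 4: drop X → WIN!
col 5: drop X → no win
col 6: drop X → no win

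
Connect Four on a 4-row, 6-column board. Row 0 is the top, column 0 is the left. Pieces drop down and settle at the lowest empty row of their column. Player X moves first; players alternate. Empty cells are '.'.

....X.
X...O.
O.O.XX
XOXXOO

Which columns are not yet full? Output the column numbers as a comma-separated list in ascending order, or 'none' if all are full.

Answer: 0,1,2,3,5

Derivation:
col 0: top cell = '.' → open
col 1: top cell = '.' → open
col 2: top cell = '.' → open
col 3: top cell = '.' → open
col 4: top cell = 'X' → FULL
col 5: top cell = '.' → open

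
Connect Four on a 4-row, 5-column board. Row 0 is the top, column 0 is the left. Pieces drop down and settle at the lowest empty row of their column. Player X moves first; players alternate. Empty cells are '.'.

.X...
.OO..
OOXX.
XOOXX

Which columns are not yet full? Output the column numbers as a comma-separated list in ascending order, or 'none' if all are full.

col 0: top cell = '.' → open
col 1: top cell = 'X' → FULL
col 2: top cell = '.' → open
col 3: top cell = '.' → open
col 4: top cell = '.' → open

Answer: 0,2,3,4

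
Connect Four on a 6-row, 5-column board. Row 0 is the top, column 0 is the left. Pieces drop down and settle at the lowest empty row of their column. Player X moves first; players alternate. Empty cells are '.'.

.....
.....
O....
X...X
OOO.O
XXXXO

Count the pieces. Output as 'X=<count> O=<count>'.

X=6 O=6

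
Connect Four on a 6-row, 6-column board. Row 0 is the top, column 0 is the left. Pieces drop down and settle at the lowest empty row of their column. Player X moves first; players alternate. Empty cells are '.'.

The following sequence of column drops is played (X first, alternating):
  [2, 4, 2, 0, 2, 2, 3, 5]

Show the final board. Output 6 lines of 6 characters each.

Answer: ......
......
..O...
..X...
..X...
O.XXOO

Derivation:
Move 1: X drops in col 2, lands at row 5
Move 2: O drops in col 4, lands at row 5
Move 3: X drops in col 2, lands at row 4
Move 4: O drops in col 0, lands at row 5
Move 5: X drops in col 2, lands at row 3
Move 6: O drops in col 2, lands at row 2
Move 7: X drops in col 3, lands at row 5
Move 8: O drops in col 5, lands at row 5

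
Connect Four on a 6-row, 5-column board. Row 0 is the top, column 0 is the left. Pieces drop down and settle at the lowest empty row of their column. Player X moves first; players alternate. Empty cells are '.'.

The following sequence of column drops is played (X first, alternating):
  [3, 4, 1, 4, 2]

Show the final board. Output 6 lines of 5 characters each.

Move 1: X drops in col 3, lands at row 5
Move 2: O drops in col 4, lands at row 5
Move 3: X drops in col 1, lands at row 5
Move 4: O drops in col 4, lands at row 4
Move 5: X drops in col 2, lands at row 5

Answer: .....
.....
.....
.....
....O
.XXXO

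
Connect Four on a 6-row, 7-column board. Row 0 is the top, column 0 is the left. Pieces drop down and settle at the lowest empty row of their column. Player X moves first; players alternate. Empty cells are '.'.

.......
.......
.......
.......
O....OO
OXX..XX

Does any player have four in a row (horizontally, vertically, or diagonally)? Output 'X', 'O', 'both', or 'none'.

none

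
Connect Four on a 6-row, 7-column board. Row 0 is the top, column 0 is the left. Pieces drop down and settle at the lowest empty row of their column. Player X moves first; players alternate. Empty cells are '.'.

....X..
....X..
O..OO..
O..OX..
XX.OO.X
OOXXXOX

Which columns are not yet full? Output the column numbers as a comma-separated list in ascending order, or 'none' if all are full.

col 0: top cell = '.' → open
col 1: top cell = '.' → open
col 2: top cell = '.' → open
col 3: top cell = '.' → open
col 4: top cell = 'X' → FULL
col 5: top cell = '.' → open
col 6: top cell = '.' → open

Answer: 0,1,2,3,5,6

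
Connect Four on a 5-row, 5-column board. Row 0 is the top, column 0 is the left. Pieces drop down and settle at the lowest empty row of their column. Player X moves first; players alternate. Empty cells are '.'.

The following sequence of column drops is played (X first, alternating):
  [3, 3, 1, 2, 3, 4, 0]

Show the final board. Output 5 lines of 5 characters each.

Answer: .....
.....
...X.
...O.
XXOXO

Derivation:
Move 1: X drops in col 3, lands at row 4
Move 2: O drops in col 3, lands at row 3
Move 3: X drops in col 1, lands at row 4
Move 4: O drops in col 2, lands at row 4
Move 5: X drops in col 3, lands at row 2
Move 6: O drops in col 4, lands at row 4
Move 7: X drops in col 0, lands at row 4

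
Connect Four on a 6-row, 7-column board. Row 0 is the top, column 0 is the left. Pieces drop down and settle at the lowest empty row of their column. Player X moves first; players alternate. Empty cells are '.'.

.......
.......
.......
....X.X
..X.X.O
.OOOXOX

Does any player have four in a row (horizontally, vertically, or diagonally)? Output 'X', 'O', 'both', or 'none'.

none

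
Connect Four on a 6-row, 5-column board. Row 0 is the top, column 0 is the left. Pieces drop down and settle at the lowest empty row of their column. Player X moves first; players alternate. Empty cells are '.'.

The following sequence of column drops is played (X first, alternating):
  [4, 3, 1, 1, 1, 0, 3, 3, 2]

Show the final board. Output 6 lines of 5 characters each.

Answer: .....
.....
.....
.X.O.
.O.X.
OXXOX

Derivation:
Move 1: X drops in col 4, lands at row 5
Move 2: O drops in col 3, lands at row 5
Move 3: X drops in col 1, lands at row 5
Move 4: O drops in col 1, lands at row 4
Move 5: X drops in col 1, lands at row 3
Move 6: O drops in col 0, lands at row 5
Move 7: X drops in col 3, lands at row 4
Move 8: O drops in col 3, lands at row 3
Move 9: X drops in col 2, lands at row 5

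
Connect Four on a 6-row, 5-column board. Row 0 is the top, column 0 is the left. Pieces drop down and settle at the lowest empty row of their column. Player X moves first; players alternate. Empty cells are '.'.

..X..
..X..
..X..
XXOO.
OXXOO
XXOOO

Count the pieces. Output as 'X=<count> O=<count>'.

X=9 O=8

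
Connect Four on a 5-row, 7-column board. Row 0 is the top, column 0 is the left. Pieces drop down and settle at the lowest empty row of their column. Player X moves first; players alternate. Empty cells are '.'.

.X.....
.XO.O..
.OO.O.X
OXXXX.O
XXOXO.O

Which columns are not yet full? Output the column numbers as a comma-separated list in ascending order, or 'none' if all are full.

col 0: top cell = '.' → open
col 1: top cell = 'X' → FULL
col 2: top cell = '.' → open
col 3: top cell = '.' → open
col 4: top cell = '.' → open
col 5: top cell = '.' → open
col 6: top cell = '.' → open

Answer: 0,2,3,4,5,6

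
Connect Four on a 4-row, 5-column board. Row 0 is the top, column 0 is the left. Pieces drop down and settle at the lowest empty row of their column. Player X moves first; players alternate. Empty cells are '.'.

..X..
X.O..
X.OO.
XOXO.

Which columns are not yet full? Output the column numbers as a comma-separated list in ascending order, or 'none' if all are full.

Answer: 0,1,3,4

Derivation:
col 0: top cell = '.' → open
col 1: top cell = '.' → open
col 2: top cell = 'X' → FULL
col 3: top cell = '.' → open
col 4: top cell = '.' → open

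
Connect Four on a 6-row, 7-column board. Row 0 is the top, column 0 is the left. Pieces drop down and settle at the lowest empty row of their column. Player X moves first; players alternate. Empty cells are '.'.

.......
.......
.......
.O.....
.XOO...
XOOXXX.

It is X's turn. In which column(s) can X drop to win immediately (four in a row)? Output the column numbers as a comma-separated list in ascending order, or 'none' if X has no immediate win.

Answer: 6

Derivation:
col 0: drop X → no win
col 1: drop X → no win
col 2: drop X → no win
col 3: drop X → no win
col 4: drop X → no win
col 5: drop X → no win
col 6: drop X → WIN!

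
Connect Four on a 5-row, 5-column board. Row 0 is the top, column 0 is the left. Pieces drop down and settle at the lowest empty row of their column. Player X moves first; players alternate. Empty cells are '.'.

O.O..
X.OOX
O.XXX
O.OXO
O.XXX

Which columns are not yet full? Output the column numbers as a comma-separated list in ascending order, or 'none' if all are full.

col 0: top cell = 'O' → FULL
col 1: top cell = '.' → open
col 2: top cell = 'O' → FULL
col 3: top cell = '.' → open
col 4: top cell = '.' → open

Answer: 1,3,4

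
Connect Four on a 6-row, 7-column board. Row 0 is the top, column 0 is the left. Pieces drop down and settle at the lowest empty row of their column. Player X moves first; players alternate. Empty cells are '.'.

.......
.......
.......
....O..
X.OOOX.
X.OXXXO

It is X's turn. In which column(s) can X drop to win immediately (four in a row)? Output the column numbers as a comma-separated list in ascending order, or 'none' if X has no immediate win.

col 0: drop X → no win
col 1: drop X → no win
col 2: drop X → no win
col 3: drop X → no win
col 4: drop X → no win
col 5: drop X → no win
col 6: drop X → no win

Answer: none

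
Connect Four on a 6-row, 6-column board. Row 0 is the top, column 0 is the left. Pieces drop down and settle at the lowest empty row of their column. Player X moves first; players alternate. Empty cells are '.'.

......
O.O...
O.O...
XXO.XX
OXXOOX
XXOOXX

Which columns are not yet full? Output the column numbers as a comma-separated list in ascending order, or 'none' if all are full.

Answer: 0,1,2,3,4,5

Derivation:
col 0: top cell = '.' → open
col 1: top cell = '.' → open
col 2: top cell = '.' → open
col 3: top cell = '.' → open
col 4: top cell = '.' → open
col 5: top cell = '.' → open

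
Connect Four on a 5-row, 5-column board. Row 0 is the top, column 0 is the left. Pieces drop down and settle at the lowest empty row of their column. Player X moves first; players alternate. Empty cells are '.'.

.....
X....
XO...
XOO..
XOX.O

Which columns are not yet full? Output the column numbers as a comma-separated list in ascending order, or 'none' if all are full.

Answer: 0,1,2,3,4

Derivation:
col 0: top cell = '.' → open
col 1: top cell = '.' → open
col 2: top cell = '.' → open
col 3: top cell = '.' → open
col 4: top cell = '.' → open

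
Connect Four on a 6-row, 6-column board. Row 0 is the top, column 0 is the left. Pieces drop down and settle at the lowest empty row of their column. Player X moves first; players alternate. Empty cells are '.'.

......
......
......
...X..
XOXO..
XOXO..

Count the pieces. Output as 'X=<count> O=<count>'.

X=5 O=4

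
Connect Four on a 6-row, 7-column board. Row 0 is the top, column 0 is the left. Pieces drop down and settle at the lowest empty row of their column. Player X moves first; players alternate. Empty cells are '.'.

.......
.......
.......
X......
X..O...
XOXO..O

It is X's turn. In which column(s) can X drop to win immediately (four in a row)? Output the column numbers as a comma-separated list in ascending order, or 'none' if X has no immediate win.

col 0: drop X → WIN!
col 1: drop X → no win
col 2: drop X → no win
col 3: drop X → no win
col 4: drop X → no win
col 5: drop X → no win
col 6: drop X → no win

Answer: 0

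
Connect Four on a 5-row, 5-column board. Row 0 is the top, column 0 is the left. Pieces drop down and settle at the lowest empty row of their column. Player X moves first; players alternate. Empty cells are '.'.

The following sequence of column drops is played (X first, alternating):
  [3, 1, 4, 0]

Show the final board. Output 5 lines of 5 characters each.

Move 1: X drops in col 3, lands at row 4
Move 2: O drops in col 1, lands at row 4
Move 3: X drops in col 4, lands at row 4
Move 4: O drops in col 0, lands at row 4

Answer: .....
.....
.....
.....
OO.XX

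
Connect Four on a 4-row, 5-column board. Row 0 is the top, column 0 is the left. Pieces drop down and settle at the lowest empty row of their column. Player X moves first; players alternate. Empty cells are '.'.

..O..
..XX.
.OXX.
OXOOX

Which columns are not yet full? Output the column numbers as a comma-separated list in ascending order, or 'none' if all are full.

col 0: top cell = '.' → open
col 1: top cell = '.' → open
col 2: top cell = 'O' → FULL
col 3: top cell = '.' → open
col 4: top cell = '.' → open

Answer: 0,1,3,4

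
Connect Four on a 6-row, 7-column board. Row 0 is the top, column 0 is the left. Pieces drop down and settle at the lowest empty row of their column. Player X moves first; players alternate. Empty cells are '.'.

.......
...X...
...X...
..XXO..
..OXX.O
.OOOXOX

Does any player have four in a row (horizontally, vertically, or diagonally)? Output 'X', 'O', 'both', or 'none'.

X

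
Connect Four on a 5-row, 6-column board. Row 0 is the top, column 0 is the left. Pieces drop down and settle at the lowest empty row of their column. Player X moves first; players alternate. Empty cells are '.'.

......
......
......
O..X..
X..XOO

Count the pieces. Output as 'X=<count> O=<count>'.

X=3 O=3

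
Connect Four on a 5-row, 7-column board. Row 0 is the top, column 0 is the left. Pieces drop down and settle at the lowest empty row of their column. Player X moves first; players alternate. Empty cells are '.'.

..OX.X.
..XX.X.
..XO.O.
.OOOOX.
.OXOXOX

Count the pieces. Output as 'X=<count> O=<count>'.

X=10 O=10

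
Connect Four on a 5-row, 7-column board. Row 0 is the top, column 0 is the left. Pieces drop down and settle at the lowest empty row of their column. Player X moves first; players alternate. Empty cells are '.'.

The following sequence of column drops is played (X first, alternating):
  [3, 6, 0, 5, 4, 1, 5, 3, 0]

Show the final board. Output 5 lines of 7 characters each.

Move 1: X drops in col 3, lands at row 4
Move 2: O drops in col 6, lands at row 4
Move 3: X drops in col 0, lands at row 4
Move 4: O drops in col 5, lands at row 4
Move 5: X drops in col 4, lands at row 4
Move 6: O drops in col 1, lands at row 4
Move 7: X drops in col 5, lands at row 3
Move 8: O drops in col 3, lands at row 3
Move 9: X drops in col 0, lands at row 3

Answer: .......
.......
.......
X..O.X.
XO.XXOO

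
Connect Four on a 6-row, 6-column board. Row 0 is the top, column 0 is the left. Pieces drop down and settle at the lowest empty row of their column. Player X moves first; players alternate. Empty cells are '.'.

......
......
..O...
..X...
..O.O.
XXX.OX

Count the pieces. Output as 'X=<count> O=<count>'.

X=5 O=4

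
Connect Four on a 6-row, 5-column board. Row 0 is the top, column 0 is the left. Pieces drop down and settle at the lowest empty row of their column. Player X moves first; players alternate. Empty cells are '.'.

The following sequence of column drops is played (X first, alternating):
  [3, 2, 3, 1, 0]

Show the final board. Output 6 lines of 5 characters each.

Answer: .....
.....
.....
.....
...X.
XOOX.

Derivation:
Move 1: X drops in col 3, lands at row 5
Move 2: O drops in col 2, lands at row 5
Move 3: X drops in col 3, lands at row 4
Move 4: O drops in col 1, lands at row 5
Move 5: X drops in col 0, lands at row 5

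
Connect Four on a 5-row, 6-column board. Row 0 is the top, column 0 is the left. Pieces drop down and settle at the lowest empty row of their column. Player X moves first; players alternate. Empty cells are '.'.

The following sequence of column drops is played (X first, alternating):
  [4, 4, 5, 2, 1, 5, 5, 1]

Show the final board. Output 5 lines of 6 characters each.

Move 1: X drops in col 4, lands at row 4
Move 2: O drops in col 4, lands at row 3
Move 3: X drops in col 5, lands at row 4
Move 4: O drops in col 2, lands at row 4
Move 5: X drops in col 1, lands at row 4
Move 6: O drops in col 5, lands at row 3
Move 7: X drops in col 5, lands at row 2
Move 8: O drops in col 1, lands at row 3

Answer: ......
......
.....X
.O..OO
.XO.XX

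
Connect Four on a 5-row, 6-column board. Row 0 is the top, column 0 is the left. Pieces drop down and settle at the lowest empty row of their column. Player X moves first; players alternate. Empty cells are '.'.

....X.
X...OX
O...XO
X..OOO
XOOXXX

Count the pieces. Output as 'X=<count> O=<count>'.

X=9 O=8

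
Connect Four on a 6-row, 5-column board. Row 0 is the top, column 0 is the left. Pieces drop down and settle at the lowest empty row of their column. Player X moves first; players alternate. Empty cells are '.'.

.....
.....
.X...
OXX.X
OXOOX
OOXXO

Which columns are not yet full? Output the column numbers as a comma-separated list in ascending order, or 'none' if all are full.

Answer: 0,1,2,3,4

Derivation:
col 0: top cell = '.' → open
col 1: top cell = '.' → open
col 2: top cell = '.' → open
col 3: top cell = '.' → open
col 4: top cell = '.' → open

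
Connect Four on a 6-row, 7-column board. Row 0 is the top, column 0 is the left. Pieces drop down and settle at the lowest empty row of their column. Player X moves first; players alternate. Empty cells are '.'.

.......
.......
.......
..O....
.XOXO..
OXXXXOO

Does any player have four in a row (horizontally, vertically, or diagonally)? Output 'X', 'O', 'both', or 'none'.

X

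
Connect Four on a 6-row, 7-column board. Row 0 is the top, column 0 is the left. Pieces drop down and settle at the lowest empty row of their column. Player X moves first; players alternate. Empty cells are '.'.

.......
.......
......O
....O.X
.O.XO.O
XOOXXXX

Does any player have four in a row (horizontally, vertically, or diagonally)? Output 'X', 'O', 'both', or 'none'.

X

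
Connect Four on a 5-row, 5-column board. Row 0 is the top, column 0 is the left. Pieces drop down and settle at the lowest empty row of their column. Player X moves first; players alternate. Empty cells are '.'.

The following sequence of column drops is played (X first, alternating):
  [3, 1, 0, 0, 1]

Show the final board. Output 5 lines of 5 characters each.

Answer: .....
.....
.....
OX...
XO.X.

Derivation:
Move 1: X drops in col 3, lands at row 4
Move 2: O drops in col 1, lands at row 4
Move 3: X drops in col 0, lands at row 4
Move 4: O drops in col 0, lands at row 3
Move 5: X drops in col 1, lands at row 3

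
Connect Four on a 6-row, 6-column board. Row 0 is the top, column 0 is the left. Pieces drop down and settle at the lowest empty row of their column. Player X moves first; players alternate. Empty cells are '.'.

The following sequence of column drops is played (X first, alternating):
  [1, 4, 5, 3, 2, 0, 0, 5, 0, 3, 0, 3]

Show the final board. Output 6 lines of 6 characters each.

Move 1: X drops in col 1, lands at row 5
Move 2: O drops in col 4, lands at row 5
Move 3: X drops in col 5, lands at row 5
Move 4: O drops in col 3, lands at row 5
Move 5: X drops in col 2, lands at row 5
Move 6: O drops in col 0, lands at row 5
Move 7: X drops in col 0, lands at row 4
Move 8: O drops in col 5, lands at row 4
Move 9: X drops in col 0, lands at row 3
Move 10: O drops in col 3, lands at row 4
Move 11: X drops in col 0, lands at row 2
Move 12: O drops in col 3, lands at row 3

Answer: ......
......
X.....
X..O..
X..O.O
OXXOOX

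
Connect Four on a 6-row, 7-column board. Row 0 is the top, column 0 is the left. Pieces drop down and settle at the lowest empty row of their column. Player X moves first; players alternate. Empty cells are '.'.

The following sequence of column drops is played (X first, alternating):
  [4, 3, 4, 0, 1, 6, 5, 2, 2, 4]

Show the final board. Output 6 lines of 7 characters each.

Answer: .......
.......
.......
....O..
..X.X..
OXOOXXO

Derivation:
Move 1: X drops in col 4, lands at row 5
Move 2: O drops in col 3, lands at row 5
Move 3: X drops in col 4, lands at row 4
Move 4: O drops in col 0, lands at row 5
Move 5: X drops in col 1, lands at row 5
Move 6: O drops in col 6, lands at row 5
Move 7: X drops in col 5, lands at row 5
Move 8: O drops in col 2, lands at row 5
Move 9: X drops in col 2, lands at row 4
Move 10: O drops in col 4, lands at row 3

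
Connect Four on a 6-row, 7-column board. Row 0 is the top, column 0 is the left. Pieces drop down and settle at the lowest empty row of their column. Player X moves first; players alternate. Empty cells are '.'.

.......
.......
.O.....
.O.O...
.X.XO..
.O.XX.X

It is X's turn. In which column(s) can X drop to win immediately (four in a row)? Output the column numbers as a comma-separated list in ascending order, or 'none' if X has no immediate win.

col 0: drop X → no win
col 1: drop X → no win
col 2: drop X → no win
col 3: drop X → no win
col 4: drop X → no win
col 5: drop X → WIN!
col 6: drop X → no win

Answer: 5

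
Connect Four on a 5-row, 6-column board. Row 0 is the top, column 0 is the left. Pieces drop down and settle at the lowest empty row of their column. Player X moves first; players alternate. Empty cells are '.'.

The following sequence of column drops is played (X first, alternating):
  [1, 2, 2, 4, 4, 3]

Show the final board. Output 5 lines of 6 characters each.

Move 1: X drops in col 1, lands at row 4
Move 2: O drops in col 2, lands at row 4
Move 3: X drops in col 2, lands at row 3
Move 4: O drops in col 4, lands at row 4
Move 5: X drops in col 4, lands at row 3
Move 6: O drops in col 3, lands at row 4

Answer: ......
......
......
..X.X.
.XOOO.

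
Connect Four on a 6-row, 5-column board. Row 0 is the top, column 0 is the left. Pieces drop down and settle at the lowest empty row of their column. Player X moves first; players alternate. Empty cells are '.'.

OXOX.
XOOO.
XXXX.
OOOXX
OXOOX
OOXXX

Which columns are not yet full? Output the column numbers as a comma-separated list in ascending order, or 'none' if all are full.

Answer: 4

Derivation:
col 0: top cell = 'O' → FULL
col 1: top cell = 'X' → FULL
col 2: top cell = 'O' → FULL
col 3: top cell = 'X' → FULL
col 4: top cell = '.' → open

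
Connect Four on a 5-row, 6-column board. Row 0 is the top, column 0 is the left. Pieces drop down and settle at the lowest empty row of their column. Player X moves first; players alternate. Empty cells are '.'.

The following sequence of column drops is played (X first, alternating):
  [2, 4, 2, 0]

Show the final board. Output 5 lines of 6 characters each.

Answer: ......
......
......
..X...
O.X.O.

Derivation:
Move 1: X drops in col 2, lands at row 4
Move 2: O drops in col 4, lands at row 4
Move 3: X drops in col 2, lands at row 3
Move 4: O drops in col 0, lands at row 4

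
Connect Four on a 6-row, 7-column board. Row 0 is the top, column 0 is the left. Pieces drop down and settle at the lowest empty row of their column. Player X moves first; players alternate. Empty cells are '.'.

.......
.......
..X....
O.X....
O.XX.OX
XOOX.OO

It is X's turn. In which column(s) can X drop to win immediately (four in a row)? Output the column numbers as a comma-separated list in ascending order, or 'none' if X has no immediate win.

Answer: 2

Derivation:
col 0: drop X → no win
col 1: drop X → no win
col 2: drop X → WIN!
col 3: drop X → no win
col 4: drop X → no win
col 5: drop X → no win
col 6: drop X → no win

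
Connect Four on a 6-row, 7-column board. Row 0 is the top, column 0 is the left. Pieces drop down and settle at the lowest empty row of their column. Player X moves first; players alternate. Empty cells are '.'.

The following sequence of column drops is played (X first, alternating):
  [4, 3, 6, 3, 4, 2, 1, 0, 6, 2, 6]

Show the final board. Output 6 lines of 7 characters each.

Move 1: X drops in col 4, lands at row 5
Move 2: O drops in col 3, lands at row 5
Move 3: X drops in col 6, lands at row 5
Move 4: O drops in col 3, lands at row 4
Move 5: X drops in col 4, lands at row 4
Move 6: O drops in col 2, lands at row 5
Move 7: X drops in col 1, lands at row 5
Move 8: O drops in col 0, lands at row 5
Move 9: X drops in col 6, lands at row 4
Move 10: O drops in col 2, lands at row 4
Move 11: X drops in col 6, lands at row 3

Answer: .......
.......
.......
......X
..OOX.X
OXOOX.X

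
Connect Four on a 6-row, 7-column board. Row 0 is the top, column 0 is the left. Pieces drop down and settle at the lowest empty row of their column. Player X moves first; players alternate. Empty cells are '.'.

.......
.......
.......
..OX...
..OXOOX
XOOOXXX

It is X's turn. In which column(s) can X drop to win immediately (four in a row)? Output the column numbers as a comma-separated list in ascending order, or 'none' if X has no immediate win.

Answer: none

Derivation:
col 0: drop X → no win
col 1: drop X → no win
col 2: drop X → no win
col 3: drop X → no win
col 4: drop X → no win
col 5: drop X → no win
col 6: drop X → no win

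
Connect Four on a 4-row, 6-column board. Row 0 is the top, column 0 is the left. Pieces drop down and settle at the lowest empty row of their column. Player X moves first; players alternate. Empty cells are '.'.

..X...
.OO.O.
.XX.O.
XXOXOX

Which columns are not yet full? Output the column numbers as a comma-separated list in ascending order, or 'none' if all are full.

Answer: 0,1,3,4,5

Derivation:
col 0: top cell = '.' → open
col 1: top cell = '.' → open
col 2: top cell = 'X' → FULL
col 3: top cell = '.' → open
col 4: top cell = '.' → open
col 5: top cell = '.' → open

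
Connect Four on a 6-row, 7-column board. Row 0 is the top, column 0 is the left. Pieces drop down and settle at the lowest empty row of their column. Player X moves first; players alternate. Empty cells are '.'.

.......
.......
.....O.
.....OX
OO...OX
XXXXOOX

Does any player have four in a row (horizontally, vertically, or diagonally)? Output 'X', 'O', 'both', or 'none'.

both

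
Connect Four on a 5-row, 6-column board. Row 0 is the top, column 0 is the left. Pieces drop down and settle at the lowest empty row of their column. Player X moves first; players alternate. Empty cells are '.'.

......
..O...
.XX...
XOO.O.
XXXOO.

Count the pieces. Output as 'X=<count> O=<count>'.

X=6 O=6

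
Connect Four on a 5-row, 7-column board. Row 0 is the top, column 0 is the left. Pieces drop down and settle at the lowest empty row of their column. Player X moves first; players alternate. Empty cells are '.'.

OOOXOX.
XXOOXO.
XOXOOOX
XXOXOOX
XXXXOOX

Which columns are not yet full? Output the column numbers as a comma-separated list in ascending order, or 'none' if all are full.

col 0: top cell = 'O' → FULL
col 1: top cell = 'O' → FULL
col 2: top cell = 'O' → FULL
col 3: top cell = 'X' → FULL
col 4: top cell = 'O' → FULL
col 5: top cell = 'X' → FULL
col 6: top cell = '.' → open

Answer: 6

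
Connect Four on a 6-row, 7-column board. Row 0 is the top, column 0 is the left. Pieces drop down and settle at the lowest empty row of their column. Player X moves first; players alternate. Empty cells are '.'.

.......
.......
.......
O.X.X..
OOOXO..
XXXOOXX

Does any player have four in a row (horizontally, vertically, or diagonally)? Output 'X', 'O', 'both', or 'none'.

none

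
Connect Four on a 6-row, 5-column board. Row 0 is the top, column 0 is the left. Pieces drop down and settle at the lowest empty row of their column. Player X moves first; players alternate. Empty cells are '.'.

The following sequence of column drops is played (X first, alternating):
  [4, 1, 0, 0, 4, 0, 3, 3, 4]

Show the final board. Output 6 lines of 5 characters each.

Move 1: X drops in col 4, lands at row 5
Move 2: O drops in col 1, lands at row 5
Move 3: X drops in col 0, lands at row 5
Move 4: O drops in col 0, lands at row 4
Move 5: X drops in col 4, lands at row 4
Move 6: O drops in col 0, lands at row 3
Move 7: X drops in col 3, lands at row 5
Move 8: O drops in col 3, lands at row 4
Move 9: X drops in col 4, lands at row 3

Answer: .....
.....
.....
O...X
O..OX
XO.XX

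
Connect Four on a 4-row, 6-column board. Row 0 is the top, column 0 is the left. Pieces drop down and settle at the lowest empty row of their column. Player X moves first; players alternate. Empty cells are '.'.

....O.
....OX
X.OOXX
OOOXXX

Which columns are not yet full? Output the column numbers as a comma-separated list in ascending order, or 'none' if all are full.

Answer: 0,1,2,3,5

Derivation:
col 0: top cell = '.' → open
col 1: top cell = '.' → open
col 2: top cell = '.' → open
col 3: top cell = '.' → open
col 4: top cell = 'O' → FULL
col 5: top cell = '.' → open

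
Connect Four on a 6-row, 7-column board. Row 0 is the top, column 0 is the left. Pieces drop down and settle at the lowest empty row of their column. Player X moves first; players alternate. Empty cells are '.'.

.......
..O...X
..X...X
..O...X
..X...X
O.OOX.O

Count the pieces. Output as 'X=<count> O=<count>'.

X=7 O=6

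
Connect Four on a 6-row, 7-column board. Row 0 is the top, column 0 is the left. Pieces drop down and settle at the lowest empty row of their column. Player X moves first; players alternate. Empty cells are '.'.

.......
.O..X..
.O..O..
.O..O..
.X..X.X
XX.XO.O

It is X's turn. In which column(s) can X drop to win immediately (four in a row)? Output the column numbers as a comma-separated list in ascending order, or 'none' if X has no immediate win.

col 0: drop X → no win
col 1: drop X → no win
col 2: drop X → WIN!
col 3: drop X → no win
col 4: drop X → no win
col 5: drop X → no win
col 6: drop X → no win

Answer: 2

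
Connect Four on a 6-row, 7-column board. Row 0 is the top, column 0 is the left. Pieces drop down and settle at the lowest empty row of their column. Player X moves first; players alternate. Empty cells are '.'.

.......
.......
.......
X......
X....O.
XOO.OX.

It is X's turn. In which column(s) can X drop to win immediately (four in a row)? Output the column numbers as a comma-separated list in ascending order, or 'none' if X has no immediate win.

Answer: 0

Derivation:
col 0: drop X → WIN!
col 1: drop X → no win
col 2: drop X → no win
col 3: drop X → no win
col 4: drop X → no win
col 5: drop X → no win
col 6: drop X → no win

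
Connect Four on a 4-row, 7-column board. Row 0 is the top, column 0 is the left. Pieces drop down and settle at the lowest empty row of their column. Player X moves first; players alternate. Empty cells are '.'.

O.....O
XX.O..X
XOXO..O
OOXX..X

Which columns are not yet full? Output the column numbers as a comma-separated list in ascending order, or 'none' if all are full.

col 0: top cell = 'O' → FULL
col 1: top cell = '.' → open
col 2: top cell = '.' → open
col 3: top cell = '.' → open
col 4: top cell = '.' → open
col 5: top cell = '.' → open
col 6: top cell = 'O' → FULL

Answer: 1,2,3,4,5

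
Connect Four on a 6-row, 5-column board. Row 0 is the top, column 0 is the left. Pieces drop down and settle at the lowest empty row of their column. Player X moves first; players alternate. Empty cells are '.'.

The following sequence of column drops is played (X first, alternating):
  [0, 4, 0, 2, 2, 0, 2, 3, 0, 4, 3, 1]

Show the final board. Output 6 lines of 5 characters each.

Answer: .....
.....
X....
O.X..
X.XXO
XOOOO

Derivation:
Move 1: X drops in col 0, lands at row 5
Move 2: O drops in col 4, lands at row 5
Move 3: X drops in col 0, lands at row 4
Move 4: O drops in col 2, lands at row 5
Move 5: X drops in col 2, lands at row 4
Move 6: O drops in col 0, lands at row 3
Move 7: X drops in col 2, lands at row 3
Move 8: O drops in col 3, lands at row 5
Move 9: X drops in col 0, lands at row 2
Move 10: O drops in col 4, lands at row 4
Move 11: X drops in col 3, lands at row 4
Move 12: O drops in col 1, lands at row 5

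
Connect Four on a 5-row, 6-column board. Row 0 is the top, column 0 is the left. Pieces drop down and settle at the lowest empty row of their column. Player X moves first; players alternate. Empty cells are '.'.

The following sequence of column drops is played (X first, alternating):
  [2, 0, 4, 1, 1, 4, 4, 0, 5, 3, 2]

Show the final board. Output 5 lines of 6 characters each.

Move 1: X drops in col 2, lands at row 4
Move 2: O drops in col 0, lands at row 4
Move 3: X drops in col 4, lands at row 4
Move 4: O drops in col 1, lands at row 4
Move 5: X drops in col 1, lands at row 3
Move 6: O drops in col 4, lands at row 3
Move 7: X drops in col 4, lands at row 2
Move 8: O drops in col 0, lands at row 3
Move 9: X drops in col 5, lands at row 4
Move 10: O drops in col 3, lands at row 4
Move 11: X drops in col 2, lands at row 3

Answer: ......
......
....X.
OXX.O.
OOXOXX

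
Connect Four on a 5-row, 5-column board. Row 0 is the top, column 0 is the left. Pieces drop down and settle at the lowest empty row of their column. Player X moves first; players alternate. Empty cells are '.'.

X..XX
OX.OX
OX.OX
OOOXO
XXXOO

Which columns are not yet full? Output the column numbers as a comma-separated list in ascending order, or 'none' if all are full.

col 0: top cell = 'X' → FULL
col 1: top cell = '.' → open
col 2: top cell = '.' → open
col 3: top cell = 'X' → FULL
col 4: top cell = 'X' → FULL

Answer: 1,2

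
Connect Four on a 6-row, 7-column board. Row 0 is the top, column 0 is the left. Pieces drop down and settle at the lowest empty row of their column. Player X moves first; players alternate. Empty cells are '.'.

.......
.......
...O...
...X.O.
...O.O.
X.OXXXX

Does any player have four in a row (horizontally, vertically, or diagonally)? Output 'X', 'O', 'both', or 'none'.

X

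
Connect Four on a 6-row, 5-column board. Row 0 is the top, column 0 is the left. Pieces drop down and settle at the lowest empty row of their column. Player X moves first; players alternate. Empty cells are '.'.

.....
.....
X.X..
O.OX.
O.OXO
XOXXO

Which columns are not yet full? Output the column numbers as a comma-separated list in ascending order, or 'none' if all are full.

col 0: top cell = '.' → open
col 1: top cell = '.' → open
col 2: top cell = '.' → open
col 3: top cell = '.' → open
col 4: top cell = '.' → open

Answer: 0,1,2,3,4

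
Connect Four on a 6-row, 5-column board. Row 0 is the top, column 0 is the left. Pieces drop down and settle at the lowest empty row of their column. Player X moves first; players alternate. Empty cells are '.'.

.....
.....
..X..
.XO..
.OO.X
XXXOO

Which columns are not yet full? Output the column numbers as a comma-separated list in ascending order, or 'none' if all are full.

Answer: 0,1,2,3,4

Derivation:
col 0: top cell = '.' → open
col 1: top cell = '.' → open
col 2: top cell = '.' → open
col 3: top cell = '.' → open
col 4: top cell = '.' → open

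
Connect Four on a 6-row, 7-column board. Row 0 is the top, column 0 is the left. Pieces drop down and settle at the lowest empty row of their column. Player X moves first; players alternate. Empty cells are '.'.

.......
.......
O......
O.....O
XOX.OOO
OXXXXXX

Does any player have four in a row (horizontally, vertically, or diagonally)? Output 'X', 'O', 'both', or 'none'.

X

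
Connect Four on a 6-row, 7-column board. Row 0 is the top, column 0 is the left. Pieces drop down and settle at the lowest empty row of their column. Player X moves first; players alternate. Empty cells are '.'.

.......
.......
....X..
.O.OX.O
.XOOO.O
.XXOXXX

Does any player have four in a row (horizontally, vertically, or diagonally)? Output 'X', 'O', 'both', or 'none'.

none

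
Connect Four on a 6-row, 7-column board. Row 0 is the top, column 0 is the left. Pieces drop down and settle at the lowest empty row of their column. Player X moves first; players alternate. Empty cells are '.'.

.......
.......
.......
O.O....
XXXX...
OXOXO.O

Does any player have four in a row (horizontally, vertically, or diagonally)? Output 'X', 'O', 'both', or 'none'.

X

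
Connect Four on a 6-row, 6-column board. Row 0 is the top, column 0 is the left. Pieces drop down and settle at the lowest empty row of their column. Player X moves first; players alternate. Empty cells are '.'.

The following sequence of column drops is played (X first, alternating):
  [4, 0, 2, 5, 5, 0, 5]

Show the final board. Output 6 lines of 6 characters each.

Move 1: X drops in col 4, lands at row 5
Move 2: O drops in col 0, lands at row 5
Move 3: X drops in col 2, lands at row 5
Move 4: O drops in col 5, lands at row 5
Move 5: X drops in col 5, lands at row 4
Move 6: O drops in col 0, lands at row 4
Move 7: X drops in col 5, lands at row 3

Answer: ......
......
......
.....X
O....X
O.X.XO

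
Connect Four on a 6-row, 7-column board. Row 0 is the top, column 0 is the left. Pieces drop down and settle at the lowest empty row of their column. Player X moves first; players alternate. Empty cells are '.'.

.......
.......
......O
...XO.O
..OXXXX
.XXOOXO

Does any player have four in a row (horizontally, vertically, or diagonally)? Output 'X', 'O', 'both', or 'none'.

X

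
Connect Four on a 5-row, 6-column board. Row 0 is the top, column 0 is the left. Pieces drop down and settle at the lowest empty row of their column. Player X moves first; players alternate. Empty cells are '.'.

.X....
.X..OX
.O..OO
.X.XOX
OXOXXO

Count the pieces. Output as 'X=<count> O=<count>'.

X=9 O=8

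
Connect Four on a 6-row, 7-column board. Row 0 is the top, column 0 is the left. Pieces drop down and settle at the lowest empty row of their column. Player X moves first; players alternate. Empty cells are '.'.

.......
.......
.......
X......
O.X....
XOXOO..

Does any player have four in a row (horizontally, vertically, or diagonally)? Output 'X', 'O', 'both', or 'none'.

none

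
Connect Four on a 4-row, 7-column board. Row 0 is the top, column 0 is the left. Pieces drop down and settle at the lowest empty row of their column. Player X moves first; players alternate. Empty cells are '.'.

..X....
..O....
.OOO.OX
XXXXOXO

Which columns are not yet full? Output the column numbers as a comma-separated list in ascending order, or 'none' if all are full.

Answer: 0,1,3,4,5,6

Derivation:
col 0: top cell = '.' → open
col 1: top cell = '.' → open
col 2: top cell = 'X' → FULL
col 3: top cell = '.' → open
col 4: top cell = '.' → open
col 5: top cell = '.' → open
col 6: top cell = '.' → open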